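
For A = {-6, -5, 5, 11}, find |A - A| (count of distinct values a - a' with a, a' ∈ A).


A - A = {a - a' : a, a' ∈ A}; |A| = 4.
Bounds: 2|A|-1 ≤ |A - A| ≤ |A|² - |A| + 1, i.e. 7 ≤ |A - A| ≤ 13.
Note: 0 ∈ A - A always (from a - a). The set is symmetric: if d ∈ A - A then -d ∈ A - A.
Enumerate nonzero differences d = a - a' with a > a' (then include -d):
Positive differences: {1, 6, 10, 11, 16, 17}
Full difference set: {0} ∪ (positive diffs) ∪ (negative diffs).
|A - A| = 1 + 2·6 = 13 (matches direct enumeration: 13).

|A - A| = 13


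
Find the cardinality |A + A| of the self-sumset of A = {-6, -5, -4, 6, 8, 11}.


A + A = {a + a' : a, a' ∈ A}; |A| = 6.
General bounds: 2|A| - 1 ≤ |A + A| ≤ |A|(|A|+1)/2, i.e. 11 ≤ |A + A| ≤ 21.
Lower bound 2|A|-1 is attained iff A is an arithmetic progression.
Enumerate sums a + a' for a ≤ a' (symmetric, so this suffices):
a = -6: -6+-6=-12, -6+-5=-11, -6+-4=-10, -6+6=0, -6+8=2, -6+11=5
a = -5: -5+-5=-10, -5+-4=-9, -5+6=1, -5+8=3, -5+11=6
a = -4: -4+-4=-8, -4+6=2, -4+8=4, -4+11=7
a = 6: 6+6=12, 6+8=14, 6+11=17
a = 8: 8+8=16, 8+11=19
a = 11: 11+11=22
Distinct sums: {-12, -11, -10, -9, -8, 0, 1, 2, 3, 4, 5, 6, 7, 12, 14, 16, 17, 19, 22}
|A + A| = 19

|A + A| = 19


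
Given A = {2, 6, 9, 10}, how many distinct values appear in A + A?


A + A = {a + a' : a, a' ∈ A}; |A| = 4.
General bounds: 2|A| - 1 ≤ |A + A| ≤ |A|(|A|+1)/2, i.e. 7 ≤ |A + A| ≤ 10.
Lower bound 2|A|-1 is attained iff A is an arithmetic progression.
Enumerate sums a + a' for a ≤ a' (symmetric, so this suffices):
a = 2: 2+2=4, 2+6=8, 2+9=11, 2+10=12
a = 6: 6+6=12, 6+9=15, 6+10=16
a = 9: 9+9=18, 9+10=19
a = 10: 10+10=20
Distinct sums: {4, 8, 11, 12, 15, 16, 18, 19, 20}
|A + A| = 9

|A + A| = 9


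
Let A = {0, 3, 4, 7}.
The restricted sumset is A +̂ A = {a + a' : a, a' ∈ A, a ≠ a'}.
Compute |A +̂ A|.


Restricted sumset: A +̂ A = {a + a' : a ∈ A, a' ∈ A, a ≠ a'}.
Equivalently, take A + A and drop any sum 2a that is achievable ONLY as a + a for a ∈ A (i.e. sums representable only with equal summands).
Enumerate pairs (a, a') with a < a' (symmetric, so each unordered pair gives one sum; this covers all a ≠ a'):
  0 + 3 = 3
  0 + 4 = 4
  0 + 7 = 7
  3 + 4 = 7
  3 + 7 = 10
  4 + 7 = 11
Collected distinct sums: {3, 4, 7, 10, 11}
|A +̂ A| = 5
(Reference bound: |A +̂ A| ≥ 2|A| - 3 for |A| ≥ 2, with |A| = 4 giving ≥ 5.)

|A +̂ A| = 5


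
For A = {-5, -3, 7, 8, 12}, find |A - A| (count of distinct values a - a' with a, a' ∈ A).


A - A = {a - a' : a, a' ∈ A}; |A| = 5.
Bounds: 2|A|-1 ≤ |A - A| ≤ |A|² - |A| + 1, i.e. 9 ≤ |A - A| ≤ 21.
Note: 0 ∈ A - A always (from a - a). The set is symmetric: if d ∈ A - A then -d ∈ A - A.
Enumerate nonzero differences d = a - a' with a > a' (then include -d):
Positive differences: {1, 2, 4, 5, 10, 11, 12, 13, 15, 17}
Full difference set: {0} ∪ (positive diffs) ∪ (negative diffs).
|A - A| = 1 + 2·10 = 21 (matches direct enumeration: 21).

|A - A| = 21


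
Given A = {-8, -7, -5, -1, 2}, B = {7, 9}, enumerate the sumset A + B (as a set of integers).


A + B = {a + b : a ∈ A, b ∈ B}.
Enumerate all |A|·|B| = 5·2 = 10 pairs (a, b) and collect distinct sums.
a = -8: -8+7=-1, -8+9=1
a = -7: -7+7=0, -7+9=2
a = -5: -5+7=2, -5+9=4
a = -1: -1+7=6, -1+9=8
a = 2: 2+7=9, 2+9=11
Collecting distinct sums: A + B = {-1, 0, 1, 2, 4, 6, 8, 9, 11}
|A + B| = 9

A + B = {-1, 0, 1, 2, 4, 6, 8, 9, 11}


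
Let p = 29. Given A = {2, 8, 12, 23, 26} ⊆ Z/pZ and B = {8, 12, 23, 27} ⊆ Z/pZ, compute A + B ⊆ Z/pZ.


Work in Z/29Z: reduce every sum a + b modulo 29.
Enumerate all 20 pairs:
a = 2: 2+8=10, 2+12=14, 2+23=25, 2+27=0
a = 8: 8+8=16, 8+12=20, 8+23=2, 8+27=6
a = 12: 12+8=20, 12+12=24, 12+23=6, 12+27=10
a = 23: 23+8=2, 23+12=6, 23+23=17, 23+27=21
a = 26: 26+8=5, 26+12=9, 26+23=20, 26+27=24
Distinct residues collected: {0, 2, 5, 6, 9, 10, 14, 16, 17, 20, 21, 24, 25}
|A + B| = 13 (out of 29 total residues).

A + B = {0, 2, 5, 6, 9, 10, 14, 16, 17, 20, 21, 24, 25}


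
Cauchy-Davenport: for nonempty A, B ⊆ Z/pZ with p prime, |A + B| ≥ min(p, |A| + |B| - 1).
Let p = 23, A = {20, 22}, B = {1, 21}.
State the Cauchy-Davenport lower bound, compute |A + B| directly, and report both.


Cauchy-Davenport: |A + B| ≥ min(p, |A| + |B| - 1) for A, B nonempty in Z/pZ.
|A| = 2, |B| = 2, p = 23.
CD lower bound = min(23, 2 + 2 - 1) = min(23, 3) = 3.
Compute A + B mod 23 directly:
a = 20: 20+1=21, 20+21=18
a = 22: 22+1=0, 22+21=20
A + B = {0, 18, 20, 21}, so |A + B| = 4.
Verify: 4 ≥ 3? Yes ✓.

CD lower bound = 3, actual |A + B| = 4.


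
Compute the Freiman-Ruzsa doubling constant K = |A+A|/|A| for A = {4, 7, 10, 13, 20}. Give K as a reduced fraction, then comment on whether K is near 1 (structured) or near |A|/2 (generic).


|A| = 5.
Compute A + A by enumerating all 25 pairs.
A + A = {8, 11, 14, 17, 20, 23, 24, 26, 27, 30, 33, 40}, so |A + A| = 12.
K = |A + A| / |A| = 12/5 (already in lowest terms) ≈ 2.4000.
Reference: AP of size 5 gives K = 9/5 ≈ 1.8000; a fully generic set of size 5 gives K ≈ 3.0000.

|A| = 5, |A + A| = 12, K = 12/5.


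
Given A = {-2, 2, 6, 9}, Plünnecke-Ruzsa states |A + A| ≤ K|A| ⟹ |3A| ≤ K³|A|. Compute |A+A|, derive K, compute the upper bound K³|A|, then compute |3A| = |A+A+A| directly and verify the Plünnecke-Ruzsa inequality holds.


|A| = 4.
Step 1: Compute A + A by enumerating all 16 pairs.
A + A = {-4, 0, 4, 7, 8, 11, 12, 15, 18}, so |A + A| = 9.
Step 2: Doubling constant K = |A + A|/|A| = 9/4 = 9/4 ≈ 2.2500.
Step 3: Plünnecke-Ruzsa gives |3A| ≤ K³·|A| = (2.2500)³ · 4 ≈ 45.5625.
Step 4: Compute 3A = A + A + A directly by enumerating all triples (a,b,c) ∈ A³; |3A| = 16.
Step 5: Check 16 ≤ 45.5625? Yes ✓.

K = 9/4, Plünnecke-Ruzsa bound K³|A| ≈ 45.5625, |3A| = 16, inequality holds.


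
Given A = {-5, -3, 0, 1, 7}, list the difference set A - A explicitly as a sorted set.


A - A = {a - a' : a, a' ∈ A}.
Compute a - a' for each ordered pair (a, a'):
a = -5: -5--5=0, -5--3=-2, -5-0=-5, -5-1=-6, -5-7=-12
a = -3: -3--5=2, -3--3=0, -3-0=-3, -3-1=-4, -3-7=-10
a = 0: 0--5=5, 0--3=3, 0-0=0, 0-1=-1, 0-7=-7
a = 1: 1--5=6, 1--3=4, 1-0=1, 1-1=0, 1-7=-6
a = 7: 7--5=12, 7--3=10, 7-0=7, 7-1=6, 7-7=0
Collecting distinct values (and noting 0 appears from a-a):
A - A = {-12, -10, -7, -6, -5, -4, -3, -2, -1, 0, 1, 2, 3, 4, 5, 6, 7, 10, 12}
|A - A| = 19

A - A = {-12, -10, -7, -6, -5, -4, -3, -2, -1, 0, 1, 2, 3, 4, 5, 6, 7, 10, 12}


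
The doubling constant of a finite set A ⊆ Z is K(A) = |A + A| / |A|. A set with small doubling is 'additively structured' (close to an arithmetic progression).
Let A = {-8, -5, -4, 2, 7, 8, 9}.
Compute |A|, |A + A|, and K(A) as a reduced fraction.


|A| = 7.
Compute A + A by enumerating all 49 pairs.
A + A = {-16, -13, -12, -10, -9, -8, -6, -3, -2, -1, 0, 1, 2, 3, 4, 5, 9, 10, 11, 14, 15, 16, 17, 18}, so |A + A| = 24.
K = |A + A| / |A| = 24/7 (already in lowest terms) ≈ 3.4286.
Reference: AP of size 7 gives K = 13/7 ≈ 1.8571; a fully generic set of size 7 gives K ≈ 4.0000.

|A| = 7, |A + A| = 24, K = 24/7.


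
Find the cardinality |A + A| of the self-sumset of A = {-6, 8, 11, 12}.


A + A = {a + a' : a, a' ∈ A}; |A| = 4.
General bounds: 2|A| - 1 ≤ |A + A| ≤ |A|(|A|+1)/2, i.e. 7 ≤ |A + A| ≤ 10.
Lower bound 2|A|-1 is attained iff A is an arithmetic progression.
Enumerate sums a + a' for a ≤ a' (symmetric, so this suffices):
a = -6: -6+-6=-12, -6+8=2, -6+11=5, -6+12=6
a = 8: 8+8=16, 8+11=19, 8+12=20
a = 11: 11+11=22, 11+12=23
a = 12: 12+12=24
Distinct sums: {-12, 2, 5, 6, 16, 19, 20, 22, 23, 24}
|A + A| = 10

|A + A| = 10


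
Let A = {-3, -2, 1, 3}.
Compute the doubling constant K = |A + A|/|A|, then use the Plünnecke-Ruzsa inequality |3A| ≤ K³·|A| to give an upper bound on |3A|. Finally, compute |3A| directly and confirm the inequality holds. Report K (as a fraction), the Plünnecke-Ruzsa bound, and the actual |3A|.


|A| = 4.
Step 1: Compute A + A by enumerating all 16 pairs.
A + A = {-6, -5, -4, -2, -1, 0, 1, 2, 4, 6}, so |A + A| = 10.
Step 2: Doubling constant K = |A + A|/|A| = 10/4 = 10/4 ≈ 2.5000.
Step 3: Plünnecke-Ruzsa gives |3A| ≤ K³·|A| = (2.5000)³ · 4 ≈ 62.5000.
Step 4: Compute 3A = A + A + A directly by enumerating all triples (a,b,c) ∈ A³; |3A| = 17.
Step 5: Check 17 ≤ 62.5000? Yes ✓.

K = 10/4, Plünnecke-Ruzsa bound K³|A| ≈ 62.5000, |3A| = 17, inequality holds.


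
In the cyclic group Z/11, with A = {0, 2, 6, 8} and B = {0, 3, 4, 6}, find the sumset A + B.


Work in Z/11Z: reduce every sum a + b modulo 11.
Enumerate all 16 pairs:
a = 0: 0+0=0, 0+3=3, 0+4=4, 0+6=6
a = 2: 2+0=2, 2+3=5, 2+4=6, 2+6=8
a = 6: 6+0=6, 6+3=9, 6+4=10, 6+6=1
a = 8: 8+0=8, 8+3=0, 8+4=1, 8+6=3
Distinct residues collected: {0, 1, 2, 3, 4, 5, 6, 8, 9, 10}
|A + B| = 10 (out of 11 total residues).

A + B = {0, 1, 2, 3, 4, 5, 6, 8, 9, 10}


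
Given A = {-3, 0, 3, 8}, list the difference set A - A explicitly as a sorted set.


A - A = {a - a' : a, a' ∈ A}.
Compute a - a' for each ordered pair (a, a'):
a = -3: -3--3=0, -3-0=-3, -3-3=-6, -3-8=-11
a = 0: 0--3=3, 0-0=0, 0-3=-3, 0-8=-8
a = 3: 3--3=6, 3-0=3, 3-3=0, 3-8=-5
a = 8: 8--3=11, 8-0=8, 8-3=5, 8-8=0
Collecting distinct values (and noting 0 appears from a-a):
A - A = {-11, -8, -6, -5, -3, 0, 3, 5, 6, 8, 11}
|A - A| = 11

A - A = {-11, -8, -6, -5, -3, 0, 3, 5, 6, 8, 11}


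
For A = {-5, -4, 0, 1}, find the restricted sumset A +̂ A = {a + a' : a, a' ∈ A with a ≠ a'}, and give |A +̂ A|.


Restricted sumset: A +̂ A = {a + a' : a ∈ A, a' ∈ A, a ≠ a'}.
Equivalently, take A + A and drop any sum 2a that is achievable ONLY as a + a for a ∈ A (i.e. sums representable only with equal summands).
Enumerate pairs (a, a') with a < a' (symmetric, so each unordered pair gives one sum; this covers all a ≠ a'):
  -5 + -4 = -9
  -5 + 0 = -5
  -5 + 1 = -4
  -4 + 0 = -4
  -4 + 1 = -3
  0 + 1 = 1
Collected distinct sums: {-9, -5, -4, -3, 1}
|A +̂ A| = 5
(Reference bound: |A +̂ A| ≥ 2|A| - 3 for |A| ≥ 2, with |A| = 4 giving ≥ 5.)

|A +̂ A| = 5


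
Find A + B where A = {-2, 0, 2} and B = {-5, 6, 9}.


A + B = {a + b : a ∈ A, b ∈ B}.
Enumerate all |A|·|B| = 3·3 = 9 pairs (a, b) and collect distinct sums.
a = -2: -2+-5=-7, -2+6=4, -2+9=7
a = 0: 0+-5=-5, 0+6=6, 0+9=9
a = 2: 2+-5=-3, 2+6=8, 2+9=11
Collecting distinct sums: A + B = {-7, -5, -3, 4, 6, 7, 8, 9, 11}
|A + B| = 9

A + B = {-7, -5, -3, 4, 6, 7, 8, 9, 11}


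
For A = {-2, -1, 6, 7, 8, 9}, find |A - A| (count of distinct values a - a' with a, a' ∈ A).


A - A = {a - a' : a, a' ∈ A}; |A| = 6.
Bounds: 2|A|-1 ≤ |A - A| ≤ |A|² - |A| + 1, i.e. 11 ≤ |A - A| ≤ 31.
Note: 0 ∈ A - A always (from a - a). The set is symmetric: if d ∈ A - A then -d ∈ A - A.
Enumerate nonzero differences d = a - a' with a > a' (then include -d):
Positive differences: {1, 2, 3, 7, 8, 9, 10, 11}
Full difference set: {0} ∪ (positive diffs) ∪ (negative diffs).
|A - A| = 1 + 2·8 = 17 (matches direct enumeration: 17).

|A - A| = 17


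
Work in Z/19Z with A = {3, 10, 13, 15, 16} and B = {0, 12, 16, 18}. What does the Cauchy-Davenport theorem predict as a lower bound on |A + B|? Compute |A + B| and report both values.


Cauchy-Davenport: |A + B| ≥ min(p, |A| + |B| - 1) for A, B nonempty in Z/pZ.
|A| = 5, |B| = 4, p = 19.
CD lower bound = min(19, 5 + 4 - 1) = min(19, 8) = 8.
Compute A + B mod 19 directly:
a = 3: 3+0=3, 3+12=15, 3+16=0, 3+18=2
a = 10: 10+0=10, 10+12=3, 10+16=7, 10+18=9
a = 13: 13+0=13, 13+12=6, 13+16=10, 13+18=12
a = 15: 15+0=15, 15+12=8, 15+16=12, 15+18=14
a = 16: 16+0=16, 16+12=9, 16+16=13, 16+18=15
A + B = {0, 2, 3, 6, 7, 8, 9, 10, 12, 13, 14, 15, 16}, so |A + B| = 13.
Verify: 13 ≥ 8? Yes ✓.

CD lower bound = 8, actual |A + B| = 13.


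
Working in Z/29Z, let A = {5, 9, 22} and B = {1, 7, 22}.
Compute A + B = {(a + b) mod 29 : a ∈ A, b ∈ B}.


Work in Z/29Z: reduce every sum a + b modulo 29.
Enumerate all 9 pairs:
a = 5: 5+1=6, 5+7=12, 5+22=27
a = 9: 9+1=10, 9+7=16, 9+22=2
a = 22: 22+1=23, 22+7=0, 22+22=15
Distinct residues collected: {0, 2, 6, 10, 12, 15, 16, 23, 27}
|A + B| = 9 (out of 29 total residues).

A + B = {0, 2, 6, 10, 12, 15, 16, 23, 27}


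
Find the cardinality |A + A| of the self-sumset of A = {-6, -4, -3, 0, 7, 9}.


A + A = {a + a' : a, a' ∈ A}; |A| = 6.
General bounds: 2|A| - 1 ≤ |A + A| ≤ |A|(|A|+1)/2, i.e. 11 ≤ |A + A| ≤ 21.
Lower bound 2|A|-1 is attained iff A is an arithmetic progression.
Enumerate sums a + a' for a ≤ a' (symmetric, so this suffices):
a = -6: -6+-6=-12, -6+-4=-10, -6+-3=-9, -6+0=-6, -6+7=1, -6+9=3
a = -4: -4+-4=-8, -4+-3=-7, -4+0=-4, -4+7=3, -4+9=5
a = -3: -3+-3=-6, -3+0=-3, -3+7=4, -3+9=6
a = 0: 0+0=0, 0+7=7, 0+9=9
a = 7: 7+7=14, 7+9=16
a = 9: 9+9=18
Distinct sums: {-12, -10, -9, -8, -7, -6, -4, -3, 0, 1, 3, 4, 5, 6, 7, 9, 14, 16, 18}
|A + A| = 19

|A + A| = 19


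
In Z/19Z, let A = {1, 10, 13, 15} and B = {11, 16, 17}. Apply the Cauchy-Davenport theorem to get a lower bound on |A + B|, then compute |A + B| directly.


Cauchy-Davenport: |A + B| ≥ min(p, |A| + |B| - 1) for A, B nonempty in Z/pZ.
|A| = 4, |B| = 3, p = 19.
CD lower bound = min(19, 4 + 3 - 1) = min(19, 6) = 6.
Compute A + B mod 19 directly:
a = 1: 1+11=12, 1+16=17, 1+17=18
a = 10: 10+11=2, 10+16=7, 10+17=8
a = 13: 13+11=5, 13+16=10, 13+17=11
a = 15: 15+11=7, 15+16=12, 15+17=13
A + B = {2, 5, 7, 8, 10, 11, 12, 13, 17, 18}, so |A + B| = 10.
Verify: 10 ≥ 6? Yes ✓.

CD lower bound = 6, actual |A + B| = 10.


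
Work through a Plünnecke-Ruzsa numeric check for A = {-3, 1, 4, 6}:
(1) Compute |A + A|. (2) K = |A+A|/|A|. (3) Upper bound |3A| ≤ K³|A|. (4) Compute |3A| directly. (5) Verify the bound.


|A| = 4.
Step 1: Compute A + A by enumerating all 16 pairs.
A + A = {-6, -2, 1, 2, 3, 5, 7, 8, 10, 12}, so |A + A| = 10.
Step 2: Doubling constant K = |A + A|/|A| = 10/4 = 10/4 ≈ 2.5000.
Step 3: Plünnecke-Ruzsa gives |3A| ≤ K³·|A| = (2.5000)³ · 4 ≈ 62.5000.
Step 4: Compute 3A = A + A + A directly by enumerating all triples (a,b,c) ∈ A³; |3A| = 19.
Step 5: Check 19 ≤ 62.5000? Yes ✓.

K = 10/4, Plünnecke-Ruzsa bound K³|A| ≈ 62.5000, |3A| = 19, inequality holds.


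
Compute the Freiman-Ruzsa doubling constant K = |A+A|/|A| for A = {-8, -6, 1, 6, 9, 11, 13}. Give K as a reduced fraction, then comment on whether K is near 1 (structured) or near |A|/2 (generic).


|A| = 7.
Compute A + A by enumerating all 49 pairs.
A + A = {-16, -14, -12, -7, -5, -2, 0, 1, 2, 3, 5, 7, 10, 12, 14, 15, 17, 18, 19, 20, 22, 24, 26}, so |A + A| = 23.
K = |A + A| / |A| = 23/7 (already in lowest terms) ≈ 3.2857.
Reference: AP of size 7 gives K = 13/7 ≈ 1.8571; a fully generic set of size 7 gives K ≈ 4.0000.

|A| = 7, |A + A| = 23, K = 23/7.


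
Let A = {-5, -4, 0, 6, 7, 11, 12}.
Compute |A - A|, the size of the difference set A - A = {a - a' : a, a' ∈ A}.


A - A = {a - a' : a, a' ∈ A}; |A| = 7.
Bounds: 2|A|-1 ≤ |A - A| ≤ |A|² - |A| + 1, i.e. 13 ≤ |A - A| ≤ 43.
Note: 0 ∈ A - A always (from a - a). The set is symmetric: if d ∈ A - A then -d ∈ A - A.
Enumerate nonzero differences d = a - a' with a > a' (then include -d):
Positive differences: {1, 4, 5, 6, 7, 10, 11, 12, 15, 16, 17}
Full difference set: {0} ∪ (positive diffs) ∪ (negative diffs).
|A - A| = 1 + 2·11 = 23 (matches direct enumeration: 23).

|A - A| = 23


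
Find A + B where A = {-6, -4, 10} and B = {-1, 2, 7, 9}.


A + B = {a + b : a ∈ A, b ∈ B}.
Enumerate all |A|·|B| = 3·4 = 12 pairs (a, b) and collect distinct sums.
a = -6: -6+-1=-7, -6+2=-4, -6+7=1, -6+9=3
a = -4: -4+-1=-5, -4+2=-2, -4+7=3, -4+9=5
a = 10: 10+-1=9, 10+2=12, 10+7=17, 10+9=19
Collecting distinct sums: A + B = {-7, -5, -4, -2, 1, 3, 5, 9, 12, 17, 19}
|A + B| = 11

A + B = {-7, -5, -4, -2, 1, 3, 5, 9, 12, 17, 19}


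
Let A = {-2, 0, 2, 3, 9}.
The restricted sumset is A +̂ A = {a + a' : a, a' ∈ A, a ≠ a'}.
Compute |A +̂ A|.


Restricted sumset: A +̂ A = {a + a' : a ∈ A, a' ∈ A, a ≠ a'}.
Equivalently, take A + A and drop any sum 2a that is achievable ONLY as a + a for a ∈ A (i.e. sums representable only with equal summands).
Enumerate pairs (a, a') with a < a' (symmetric, so each unordered pair gives one sum; this covers all a ≠ a'):
  -2 + 0 = -2
  -2 + 2 = 0
  -2 + 3 = 1
  -2 + 9 = 7
  0 + 2 = 2
  0 + 3 = 3
  0 + 9 = 9
  2 + 3 = 5
  2 + 9 = 11
  3 + 9 = 12
Collected distinct sums: {-2, 0, 1, 2, 3, 5, 7, 9, 11, 12}
|A +̂ A| = 10
(Reference bound: |A +̂ A| ≥ 2|A| - 3 for |A| ≥ 2, with |A| = 5 giving ≥ 7.)

|A +̂ A| = 10


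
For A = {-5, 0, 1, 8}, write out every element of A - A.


A - A = {a - a' : a, a' ∈ A}.
Compute a - a' for each ordered pair (a, a'):
a = -5: -5--5=0, -5-0=-5, -5-1=-6, -5-8=-13
a = 0: 0--5=5, 0-0=0, 0-1=-1, 0-8=-8
a = 1: 1--5=6, 1-0=1, 1-1=0, 1-8=-7
a = 8: 8--5=13, 8-0=8, 8-1=7, 8-8=0
Collecting distinct values (and noting 0 appears from a-a):
A - A = {-13, -8, -7, -6, -5, -1, 0, 1, 5, 6, 7, 8, 13}
|A - A| = 13

A - A = {-13, -8, -7, -6, -5, -1, 0, 1, 5, 6, 7, 8, 13}


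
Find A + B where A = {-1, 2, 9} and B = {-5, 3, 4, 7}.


A + B = {a + b : a ∈ A, b ∈ B}.
Enumerate all |A|·|B| = 3·4 = 12 pairs (a, b) and collect distinct sums.
a = -1: -1+-5=-6, -1+3=2, -1+4=3, -1+7=6
a = 2: 2+-5=-3, 2+3=5, 2+4=6, 2+7=9
a = 9: 9+-5=4, 9+3=12, 9+4=13, 9+7=16
Collecting distinct sums: A + B = {-6, -3, 2, 3, 4, 5, 6, 9, 12, 13, 16}
|A + B| = 11

A + B = {-6, -3, 2, 3, 4, 5, 6, 9, 12, 13, 16}


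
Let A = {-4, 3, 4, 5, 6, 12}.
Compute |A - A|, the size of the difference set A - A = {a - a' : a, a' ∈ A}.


A - A = {a - a' : a, a' ∈ A}; |A| = 6.
Bounds: 2|A|-1 ≤ |A - A| ≤ |A|² - |A| + 1, i.e. 11 ≤ |A - A| ≤ 31.
Note: 0 ∈ A - A always (from a - a). The set is symmetric: if d ∈ A - A then -d ∈ A - A.
Enumerate nonzero differences d = a - a' with a > a' (then include -d):
Positive differences: {1, 2, 3, 6, 7, 8, 9, 10, 16}
Full difference set: {0} ∪ (positive diffs) ∪ (negative diffs).
|A - A| = 1 + 2·9 = 19 (matches direct enumeration: 19).

|A - A| = 19


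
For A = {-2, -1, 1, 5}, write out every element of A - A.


A - A = {a - a' : a, a' ∈ A}.
Compute a - a' for each ordered pair (a, a'):
a = -2: -2--2=0, -2--1=-1, -2-1=-3, -2-5=-7
a = -1: -1--2=1, -1--1=0, -1-1=-2, -1-5=-6
a = 1: 1--2=3, 1--1=2, 1-1=0, 1-5=-4
a = 5: 5--2=7, 5--1=6, 5-1=4, 5-5=0
Collecting distinct values (and noting 0 appears from a-a):
A - A = {-7, -6, -4, -3, -2, -1, 0, 1, 2, 3, 4, 6, 7}
|A - A| = 13

A - A = {-7, -6, -4, -3, -2, -1, 0, 1, 2, 3, 4, 6, 7}


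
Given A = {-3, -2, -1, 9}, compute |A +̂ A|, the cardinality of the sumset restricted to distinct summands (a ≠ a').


Restricted sumset: A +̂ A = {a + a' : a ∈ A, a' ∈ A, a ≠ a'}.
Equivalently, take A + A and drop any sum 2a that is achievable ONLY as a + a for a ∈ A (i.e. sums representable only with equal summands).
Enumerate pairs (a, a') with a < a' (symmetric, so each unordered pair gives one sum; this covers all a ≠ a'):
  -3 + -2 = -5
  -3 + -1 = -4
  -3 + 9 = 6
  -2 + -1 = -3
  -2 + 9 = 7
  -1 + 9 = 8
Collected distinct sums: {-5, -4, -3, 6, 7, 8}
|A +̂ A| = 6
(Reference bound: |A +̂ A| ≥ 2|A| - 3 for |A| ≥ 2, with |A| = 4 giving ≥ 5.)

|A +̂ A| = 6


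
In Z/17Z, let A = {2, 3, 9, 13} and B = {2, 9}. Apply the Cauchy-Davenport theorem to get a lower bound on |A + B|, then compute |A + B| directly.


Cauchy-Davenport: |A + B| ≥ min(p, |A| + |B| - 1) for A, B nonempty in Z/pZ.
|A| = 4, |B| = 2, p = 17.
CD lower bound = min(17, 4 + 2 - 1) = min(17, 5) = 5.
Compute A + B mod 17 directly:
a = 2: 2+2=4, 2+9=11
a = 3: 3+2=5, 3+9=12
a = 9: 9+2=11, 9+9=1
a = 13: 13+2=15, 13+9=5
A + B = {1, 4, 5, 11, 12, 15}, so |A + B| = 6.
Verify: 6 ≥ 5? Yes ✓.

CD lower bound = 5, actual |A + B| = 6.


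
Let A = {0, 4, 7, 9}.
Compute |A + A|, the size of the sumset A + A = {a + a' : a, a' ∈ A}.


A + A = {a + a' : a, a' ∈ A}; |A| = 4.
General bounds: 2|A| - 1 ≤ |A + A| ≤ |A|(|A|+1)/2, i.e. 7 ≤ |A + A| ≤ 10.
Lower bound 2|A|-1 is attained iff A is an arithmetic progression.
Enumerate sums a + a' for a ≤ a' (symmetric, so this suffices):
a = 0: 0+0=0, 0+4=4, 0+7=7, 0+9=9
a = 4: 4+4=8, 4+7=11, 4+9=13
a = 7: 7+7=14, 7+9=16
a = 9: 9+9=18
Distinct sums: {0, 4, 7, 8, 9, 11, 13, 14, 16, 18}
|A + A| = 10

|A + A| = 10


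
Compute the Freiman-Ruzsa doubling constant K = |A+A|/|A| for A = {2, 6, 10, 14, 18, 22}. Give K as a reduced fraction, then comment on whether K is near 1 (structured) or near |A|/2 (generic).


|A| = 6.
Compute A + A by enumerating all 36 pairs.
A + A = {4, 8, 12, 16, 20, 24, 28, 32, 36, 40, 44}, so |A + A| = 11.
K = |A + A| / |A| = 11/6 (already in lowest terms) ≈ 1.8333.
Reference: AP of size 6 gives K = 11/6 ≈ 1.8333; a fully generic set of size 6 gives K ≈ 3.5000.

|A| = 6, |A + A| = 11, K = 11/6.


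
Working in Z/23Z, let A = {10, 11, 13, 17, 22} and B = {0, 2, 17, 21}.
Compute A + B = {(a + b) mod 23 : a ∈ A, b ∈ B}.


Work in Z/23Z: reduce every sum a + b modulo 23.
Enumerate all 20 pairs:
a = 10: 10+0=10, 10+2=12, 10+17=4, 10+21=8
a = 11: 11+0=11, 11+2=13, 11+17=5, 11+21=9
a = 13: 13+0=13, 13+2=15, 13+17=7, 13+21=11
a = 17: 17+0=17, 17+2=19, 17+17=11, 17+21=15
a = 22: 22+0=22, 22+2=1, 22+17=16, 22+21=20
Distinct residues collected: {1, 4, 5, 7, 8, 9, 10, 11, 12, 13, 15, 16, 17, 19, 20, 22}
|A + B| = 16 (out of 23 total residues).

A + B = {1, 4, 5, 7, 8, 9, 10, 11, 12, 13, 15, 16, 17, 19, 20, 22}


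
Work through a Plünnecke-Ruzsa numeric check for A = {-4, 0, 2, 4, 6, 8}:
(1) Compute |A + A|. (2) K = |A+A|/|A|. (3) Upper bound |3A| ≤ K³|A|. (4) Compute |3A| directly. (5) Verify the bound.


|A| = 6.
Step 1: Compute A + A by enumerating all 36 pairs.
A + A = {-8, -4, -2, 0, 2, 4, 6, 8, 10, 12, 14, 16}, so |A + A| = 12.
Step 2: Doubling constant K = |A + A|/|A| = 12/6 = 12/6 ≈ 2.0000.
Step 3: Plünnecke-Ruzsa gives |3A| ≤ K³·|A| = (2.0000)³ · 6 ≈ 48.0000.
Step 4: Compute 3A = A + A + A directly by enumerating all triples (a,b,c) ∈ A³; |3A| = 18.
Step 5: Check 18 ≤ 48.0000? Yes ✓.

K = 12/6, Plünnecke-Ruzsa bound K³|A| ≈ 48.0000, |3A| = 18, inequality holds.


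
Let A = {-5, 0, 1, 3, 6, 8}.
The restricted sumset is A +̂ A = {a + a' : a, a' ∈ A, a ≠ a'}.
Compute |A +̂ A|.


Restricted sumset: A +̂ A = {a + a' : a ∈ A, a' ∈ A, a ≠ a'}.
Equivalently, take A + A and drop any sum 2a that is achievable ONLY as a + a for a ∈ A (i.e. sums representable only with equal summands).
Enumerate pairs (a, a') with a < a' (symmetric, so each unordered pair gives one sum; this covers all a ≠ a'):
  -5 + 0 = -5
  -5 + 1 = -4
  -5 + 3 = -2
  -5 + 6 = 1
  -5 + 8 = 3
  0 + 1 = 1
  0 + 3 = 3
  0 + 6 = 6
  0 + 8 = 8
  1 + 3 = 4
  1 + 6 = 7
  1 + 8 = 9
  3 + 6 = 9
  3 + 8 = 11
  6 + 8 = 14
Collected distinct sums: {-5, -4, -2, 1, 3, 4, 6, 7, 8, 9, 11, 14}
|A +̂ A| = 12
(Reference bound: |A +̂ A| ≥ 2|A| - 3 for |A| ≥ 2, with |A| = 6 giving ≥ 9.)

|A +̂ A| = 12


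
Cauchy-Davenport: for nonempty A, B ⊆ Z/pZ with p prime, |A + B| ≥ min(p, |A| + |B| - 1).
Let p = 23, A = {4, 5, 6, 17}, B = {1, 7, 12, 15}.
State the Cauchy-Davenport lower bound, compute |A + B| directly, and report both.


Cauchy-Davenport: |A + B| ≥ min(p, |A| + |B| - 1) for A, B nonempty in Z/pZ.
|A| = 4, |B| = 4, p = 23.
CD lower bound = min(23, 4 + 4 - 1) = min(23, 7) = 7.
Compute A + B mod 23 directly:
a = 4: 4+1=5, 4+7=11, 4+12=16, 4+15=19
a = 5: 5+1=6, 5+7=12, 5+12=17, 5+15=20
a = 6: 6+1=7, 6+7=13, 6+12=18, 6+15=21
a = 17: 17+1=18, 17+7=1, 17+12=6, 17+15=9
A + B = {1, 5, 6, 7, 9, 11, 12, 13, 16, 17, 18, 19, 20, 21}, so |A + B| = 14.
Verify: 14 ≥ 7? Yes ✓.

CD lower bound = 7, actual |A + B| = 14.


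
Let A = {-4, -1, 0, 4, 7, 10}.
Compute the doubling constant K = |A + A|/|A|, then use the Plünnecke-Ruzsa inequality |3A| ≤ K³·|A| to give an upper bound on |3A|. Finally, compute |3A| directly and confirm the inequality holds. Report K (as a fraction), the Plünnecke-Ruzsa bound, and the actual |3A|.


|A| = 6.
Step 1: Compute A + A by enumerating all 36 pairs.
A + A = {-8, -5, -4, -2, -1, 0, 3, 4, 6, 7, 8, 9, 10, 11, 14, 17, 20}, so |A + A| = 17.
Step 2: Doubling constant K = |A + A|/|A| = 17/6 = 17/6 ≈ 2.8333.
Step 3: Plünnecke-Ruzsa gives |3A| ≤ K³·|A| = (2.8333)³ · 6 ≈ 136.4722.
Step 4: Compute 3A = A + A + A directly by enumerating all triples (a,b,c) ∈ A³; |3A| = 33.
Step 5: Check 33 ≤ 136.4722? Yes ✓.

K = 17/6, Plünnecke-Ruzsa bound K³|A| ≈ 136.4722, |3A| = 33, inequality holds.


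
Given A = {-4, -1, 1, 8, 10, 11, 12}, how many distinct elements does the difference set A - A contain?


A - A = {a - a' : a, a' ∈ A}; |A| = 7.
Bounds: 2|A|-1 ≤ |A - A| ≤ |A|² - |A| + 1, i.e. 13 ≤ |A - A| ≤ 43.
Note: 0 ∈ A - A always (from a - a). The set is symmetric: if d ∈ A - A then -d ∈ A - A.
Enumerate nonzero differences d = a - a' with a > a' (then include -d):
Positive differences: {1, 2, 3, 4, 5, 7, 9, 10, 11, 12, 13, 14, 15, 16}
Full difference set: {0} ∪ (positive diffs) ∪ (negative diffs).
|A - A| = 1 + 2·14 = 29 (matches direct enumeration: 29).

|A - A| = 29


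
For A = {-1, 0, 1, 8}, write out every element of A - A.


A - A = {a - a' : a, a' ∈ A}.
Compute a - a' for each ordered pair (a, a'):
a = -1: -1--1=0, -1-0=-1, -1-1=-2, -1-8=-9
a = 0: 0--1=1, 0-0=0, 0-1=-1, 0-8=-8
a = 1: 1--1=2, 1-0=1, 1-1=0, 1-8=-7
a = 8: 8--1=9, 8-0=8, 8-1=7, 8-8=0
Collecting distinct values (and noting 0 appears from a-a):
A - A = {-9, -8, -7, -2, -1, 0, 1, 2, 7, 8, 9}
|A - A| = 11

A - A = {-9, -8, -7, -2, -1, 0, 1, 2, 7, 8, 9}


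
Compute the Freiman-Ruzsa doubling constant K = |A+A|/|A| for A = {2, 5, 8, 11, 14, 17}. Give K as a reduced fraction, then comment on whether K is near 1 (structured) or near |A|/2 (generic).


|A| = 6.
Compute A + A by enumerating all 36 pairs.
A + A = {4, 7, 10, 13, 16, 19, 22, 25, 28, 31, 34}, so |A + A| = 11.
K = |A + A| / |A| = 11/6 (already in lowest terms) ≈ 1.8333.
Reference: AP of size 6 gives K = 11/6 ≈ 1.8333; a fully generic set of size 6 gives K ≈ 3.5000.

|A| = 6, |A + A| = 11, K = 11/6.


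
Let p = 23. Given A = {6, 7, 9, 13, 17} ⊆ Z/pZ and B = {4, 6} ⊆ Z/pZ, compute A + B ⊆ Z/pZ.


Work in Z/23Z: reduce every sum a + b modulo 23.
Enumerate all 10 pairs:
a = 6: 6+4=10, 6+6=12
a = 7: 7+4=11, 7+6=13
a = 9: 9+4=13, 9+6=15
a = 13: 13+4=17, 13+6=19
a = 17: 17+4=21, 17+6=0
Distinct residues collected: {0, 10, 11, 12, 13, 15, 17, 19, 21}
|A + B| = 9 (out of 23 total residues).

A + B = {0, 10, 11, 12, 13, 15, 17, 19, 21}


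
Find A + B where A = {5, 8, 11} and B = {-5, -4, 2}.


A + B = {a + b : a ∈ A, b ∈ B}.
Enumerate all |A|·|B| = 3·3 = 9 pairs (a, b) and collect distinct sums.
a = 5: 5+-5=0, 5+-4=1, 5+2=7
a = 8: 8+-5=3, 8+-4=4, 8+2=10
a = 11: 11+-5=6, 11+-4=7, 11+2=13
Collecting distinct sums: A + B = {0, 1, 3, 4, 6, 7, 10, 13}
|A + B| = 8

A + B = {0, 1, 3, 4, 6, 7, 10, 13}


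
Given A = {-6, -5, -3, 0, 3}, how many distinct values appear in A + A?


A + A = {a + a' : a, a' ∈ A}; |A| = 5.
General bounds: 2|A| - 1 ≤ |A + A| ≤ |A|(|A|+1)/2, i.e. 9 ≤ |A + A| ≤ 15.
Lower bound 2|A|-1 is attained iff A is an arithmetic progression.
Enumerate sums a + a' for a ≤ a' (symmetric, so this suffices):
a = -6: -6+-6=-12, -6+-5=-11, -6+-3=-9, -6+0=-6, -6+3=-3
a = -5: -5+-5=-10, -5+-3=-8, -5+0=-5, -5+3=-2
a = -3: -3+-3=-6, -3+0=-3, -3+3=0
a = 0: 0+0=0, 0+3=3
a = 3: 3+3=6
Distinct sums: {-12, -11, -10, -9, -8, -6, -5, -3, -2, 0, 3, 6}
|A + A| = 12

|A + A| = 12


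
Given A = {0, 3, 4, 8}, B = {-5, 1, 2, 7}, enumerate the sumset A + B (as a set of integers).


A + B = {a + b : a ∈ A, b ∈ B}.
Enumerate all |A|·|B| = 4·4 = 16 pairs (a, b) and collect distinct sums.
a = 0: 0+-5=-5, 0+1=1, 0+2=2, 0+7=7
a = 3: 3+-5=-2, 3+1=4, 3+2=5, 3+7=10
a = 4: 4+-5=-1, 4+1=5, 4+2=6, 4+7=11
a = 8: 8+-5=3, 8+1=9, 8+2=10, 8+7=15
Collecting distinct sums: A + B = {-5, -2, -1, 1, 2, 3, 4, 5, 6, 7, 9, 10, 11, 15}
|A + B| = 14

A + B = {-5, -2, -1, 1, 2, 3, 4, 5, 6, 7, 9, 10, 11, 15}


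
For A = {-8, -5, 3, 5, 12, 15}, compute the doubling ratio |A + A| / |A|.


|A| = 6.
Compute A + A by enumerating all 36 pairs.
A + A = {-16, -13, -10, -5, -3, -2, 0, 4, 6, 7, 8, 10, 15, 17, 18, 20, 24, 27, 30}, so |A + A| = 19.
K = |A + A| / |A| = 19/6 (already in lowest terms) ≈ 3.1667.
Reference: AP of size 6 gives K = 11/6 ≈ 1.8333; a fully generic set of size 6 gives K ≈ 3.5000.

|A| = 6, |A + A| = 19, K = 19/6.


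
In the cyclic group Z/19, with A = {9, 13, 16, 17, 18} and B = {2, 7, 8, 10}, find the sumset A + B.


Work in Z/19Z: reduce every sum a + b modulo 19.
Enumerate all 20 pairs:
a = 9: 9+2=11, 9+7=16, 9+8=17, 9+10=0
a = 13: 13+2=15, 13+7=1, 13+8=2, 13+10=4
a = 16: 16+2=18, 16+7=4, 16+8=5, 16+10=7
a = 17: 17+2=0, 17+7=5, 17+8=6, 17+10=8
a = 18: 18+2=1, 18+7=6, 18+8=7, 18+10=9
Distinct residues collected: {0, 1, 2, 4, 5, 6, 7, 8, 9, 11, 15, 16, 17, 18}
|A + B| = 14 (out of 19 total residues).

A + B = {0, 1, 2, 4, 5, 6, 7, 8, 9, 11, 15, 16, 17, 18}


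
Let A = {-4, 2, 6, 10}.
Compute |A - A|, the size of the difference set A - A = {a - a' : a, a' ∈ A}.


A - A = {a - a' : a, a' ∈ A}; |A| = 4.
Bounds: 2|A|-1 ≤ |A - A| ≤ |A|² - |A| + 1, i.e. 7 ≤ |A - A| ≤ 13.
Note: 0 ∈ A - A always (from a - a). The set is symmetric: if d ∈ A - A then -d ∈ A - A.
Enumerate nonzero differences d = a - a' with a > a' (then include -d):
Positive differences: {4, 6, 8, 10, 14}
Full difference set: {0} ∪ (positive diffs) ∪ (negative diffs).
|A - A| = 1 + 2·5 = 11 (matches direct enumeration: 11).

|A - A| = 11


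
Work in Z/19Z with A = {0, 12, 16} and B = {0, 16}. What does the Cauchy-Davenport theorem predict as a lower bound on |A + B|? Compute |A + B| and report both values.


Cauchy-Davenport: |A + B| ≥ min(p, |A| + |B| - 1) for A, B nonempty in Z/pZ.
|A| = 3, |B| = 2, p = 19.
CD lower bound = min(19, 3 + 2 - 1) = min(19, 4) = 4.
Compute A + B mod 19 directly:
a = 0: 0+0=0, 0+16=16
a = 12: 12+0=12, 12+16=9
a = 16: 16+0=16, 16+16=13
A + B = {0, 9, 12, 13, 16}, so |A + B| = 5.
Verify: 5 ≥ 4? Yes ✓.

CD lower bound = 4, actual |A + B| = 5.


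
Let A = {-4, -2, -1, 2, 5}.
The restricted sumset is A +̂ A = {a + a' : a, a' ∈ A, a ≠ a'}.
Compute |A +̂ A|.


Restricted sumset: A +̂ A = {a + a' : a ∈ A, a' ∈ A, a ≠ a'}.
Equivalently, take A + A and drop any sum 2a that is achievable ONLY as a + a for a ∈ A (i.e. sums representable only with equal summands).
Enumerate pairs (a, a') with a < a' (symmetric, so each unordered pair gives one sum; this covers all a ≠ a'):
  -4 + -2 = -6
  -4 + -1 = -5
  -4 + 2 = -2
  -4 + 5 = 1
  -2 + -1 = -3
  -2 + 2 = 0
  -2 + 5 = 3
  -1 + 2 = 1
  -1 + 5 = 4
  2 + 5 = 7
Collected distinct sums: {-6, -5, -3, -2, 0, 1, 3, 4, 7}
|A +̂ A| = 9
(Reference bound: |A +̂ A| ≥ 2|A| - 3 for |A| ≥ 2, with |A| = 5 giving ≥ 7.)

|A +̂ A| = 9


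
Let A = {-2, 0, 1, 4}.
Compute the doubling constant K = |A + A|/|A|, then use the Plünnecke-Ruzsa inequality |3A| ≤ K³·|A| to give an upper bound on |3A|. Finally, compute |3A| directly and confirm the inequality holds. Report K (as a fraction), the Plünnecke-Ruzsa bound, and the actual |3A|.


|A| = 4.
Step 1: Compute A + A by enumerating all 16 pairs.
A + A = {-4, -2, -1, 0, 1, 2, 4, 5, 8}, so |A + A| = 9.
Step 2: Doubling constant K = |A + A|/|A| = 9/4 = 9/4 ≈ 2.2500.
Step 3: Plünnecke-Ruzsa gives |3A| ≤ K³·|A| = (2.2500)³ · 4 ≈ 45.5625.
Step 4: Compute 3A = A + A + A directly by enumerating all triples (a,b,c) ∈ A³; |3A| = 15.
Step 5: Check 15 ≤ 45.5625? Yes ✓.

K = 9/4, Plünnecke-Ruzsa bound K³|A| ≈ 45.5625, |3A| = 15, inequality holds.


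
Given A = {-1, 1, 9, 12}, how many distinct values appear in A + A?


A + A = {a + a' : a, a' ∈ A}; |A| = 4.
General bounds: 2|A| - 1 ≤ |A + A| ≤ |A|(|A|+1)/2, i.e. 7 ≤ |A + A| ≤ 10.
Lower bound 2|A|-1 is attained iff A is an arithmetic progression.
Enumerate sums a + a' for a ≤ a' (symmetric, so this suffices):
a = -1: -1+-1=-2, -1+1=0, -1+9=8, -1+12=11
a = 1: 1+1=2, 1+9=10, 1+12=13
a = 9: 9+9=18, 9+12=21
a = 12: 12+12=24
Distinct sums: {-2, 0, 2, 8, 10, 11, 13, 18, 21, 24}
|A + A| = 10

|A + A| = 10


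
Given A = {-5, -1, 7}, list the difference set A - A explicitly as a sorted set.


A - A = {a - a' : a, a' ∈ A}.
Compute a - a' for each ordered pair (a, a'):
a = -5: -5--5=0, -5--1=-4, -5-7=-12
a = -1: -1--5=4, -1--1=0, -1-7=-8
a = 7: 7--5=12, 7--1=8, 7-7=0
Collecting distinct values (and noting 0 appears from a-a):
A - A = {-12, -8, -4, 0, 4, 8, 12}
|A - A| = 7

A - A = {-12, -8, -4, 0, 4, 8, 12}


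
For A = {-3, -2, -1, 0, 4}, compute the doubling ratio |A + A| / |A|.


|A| = 5.
Compute A + A by enumerating all 25 pairs.
A + A = {-6, -5, -4, -3, -2, -1, 0, 1, 2, 3, 4, 8}, so |A + A| = 12.
K = |A + A| / |A| = 12/5 (already in lowest terms) ≈ 2.4000.
Reference: AP of size 5 gives K = 9/5 ≈ 1.8000; a fully generic set of size 5 gives K ≈ 3.0000.

|A| = 5, |A + A| = 12, K = 12/5.


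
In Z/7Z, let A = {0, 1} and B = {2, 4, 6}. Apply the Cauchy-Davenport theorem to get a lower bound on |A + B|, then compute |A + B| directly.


Cauchy-Davenport: |A + B| ≥ min(p, |A| + |B| - 1) for A, B nonempty in Z/pZ.
|A| = 2, |B| = 3, p = 7.
CD lower bound = min(7, 2 + 3 - 1) = min(7, 4) = 4.
Compute A + B mod 7 directly:
a = 0: 0+2=2, 0+4=4, 0+6=6
a = 1: 1+2=3, 1+4=5, 1+6=0
A + B = {0, 2, 3, 4, 5, 6}, so |A + B| = 6.
Verify: 6 ≥ 4? Yes ✓.

CD lower bound = 4, actual |A + B| = 6.


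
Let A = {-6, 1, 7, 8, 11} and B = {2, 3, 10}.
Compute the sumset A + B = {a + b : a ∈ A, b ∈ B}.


A + B = {a + b : a ∈ A, b ∈ B}.
Enumerate all |A|·|B| = 5·3 = 15 pairs (a, b) and collect distinct sums.
a = -6: -6+2=-4, -6+3=-3, -6+10=4
a = 1: 1+2=3, 1+3=4, 1+10=11
a = 7: 7+2=9, 7+3=10, 7+10=17
a = 8: 8+2=10, 8+3=11, 8+10=18
a = 11: 11+2=13, 11+3=14, 11+10=21
Collecting distinct sums: A + B = {-4, -3, 3, 4, 9, 10, 11, 13, 14, 17, 18, 21}
|A + B| = 12

A + B = {-4, -3, 3, 4, 9, 10, 11, 13, 14, 17, 18, 21}


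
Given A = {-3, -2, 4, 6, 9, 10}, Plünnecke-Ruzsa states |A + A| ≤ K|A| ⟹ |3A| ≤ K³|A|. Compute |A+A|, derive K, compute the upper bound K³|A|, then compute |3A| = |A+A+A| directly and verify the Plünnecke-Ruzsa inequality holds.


|A| = 6.
Step 1: Compute A + A by enumerating all 36 pairs.
A + A = {-6, -5, -4, 1, 2, 3, 4, 6, 7, 8, 10, 12, 13, 14, 15, 16, 18, 19, 20}, so |A + A| = 19.
Step 2: Doubling constant K = |A + A|/|A| = 19/6 = 19/6 ≈ 3.1667.
Step 3: Plünnecke-Ruzsa gives |3A| ≤ K³·|A| = (3.1667)³ · 6 ≈ 190.5278.
Step 4: Compute 3A = A + A + A directly by enumerating all triples (a,b,c) ∈ A³; |3A| = 37.
Step 5: Check 37 ≤ 190.5278? Yes ✓.

K = 19/6, Plünnecke-Ruzsa bound K³|A| ≈ 190.5278, |3A| = 37, inequality holds.


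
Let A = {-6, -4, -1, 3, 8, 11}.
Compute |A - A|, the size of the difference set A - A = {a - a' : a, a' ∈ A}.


A - A = {a - a' : a, a' ∈ A}; |A| = 6.
Bounds: 2|A|-1 ≤ |A - A| ≤ |A|² - |A| + 1, i.e. 11 ≤ |A - A| ≤ 31.
Note: 0 ∈ A - A always (from a - a). The set is symmetric: if d ∈ A - A then -d ∈ A - A.
Enumerate nonzero differences d = a - a' with a > a' (then include -d):
Positive differences: {2, 3, 4, 5, 7, 8, 9, 12, 14, 15, 17}
Full difference set: {0} ∪ (positive diffs) ∪ (negative diffs).
|A - A| = 1 + 2·11 = 23 (matches direct enumeration: 23).

|A - A| = 23


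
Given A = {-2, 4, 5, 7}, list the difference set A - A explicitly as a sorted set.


A - A = {a - a' : a, a' ∈ A}.
Compute a - a' for each ordered pair (a, a'):
a = -2: -2--2=0, -2-4=-6, -2-5=-7, -2-7=-9
a = 4: 4--2=6, 4-4=0, 4-5=-1, 4-7=-3
a = 5: 5--2=7, 5-4=1, 5-5=0, 5-7=-2
a = 7: 7--2=9, 7-4=3, 7-5=2, 7-7=0
Collecting distinct values (and noting 0 appears from a-a):
A - A = {-9, -7, -6, -3, -2, -1, 0, 1, 2, 3, 6, 7, 9}
|A - A| = 13

A - A = {-9, -7, -6, -3, -2, -1, 0, 1, 2, 3, 6, 7, 9}


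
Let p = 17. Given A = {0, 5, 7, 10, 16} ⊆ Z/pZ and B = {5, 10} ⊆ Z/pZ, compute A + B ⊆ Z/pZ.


Work in Z/17Z: reduce every sum a + b modulo 17.
Enumerate all 10 pairs:
a = 0: 0+5=5, 0+10=10
a = 5: 5+5=10, 5+10=15
a = 7: 7+5=12, 7+10=0
a = 10: 10+5=15, 10+10=3
a = 16: 16+5=4, 16+10=9
Distinct residues collected: {0, 3, 4, 5, 9, 10, 12, 15}
|A + B| = 8 (out of 17 total residues).

A + B = {0, 3, 4, 5, 9, 10, 12, 15}


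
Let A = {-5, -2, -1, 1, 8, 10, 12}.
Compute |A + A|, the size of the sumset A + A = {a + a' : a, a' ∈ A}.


A + A = {a + a' : a, a' ∈ A}; |A| = 7.
General bounds: 2|A| - 1 ≤ |A + A| ≤ |A|(|A|+1)/2, i.e. 13 ≤ |A + A| ≤ 28.
Lower bound 2|A|-1 is attained iff A is an arithmetic progression.
Enumerate sums a + a' for a ≤ a' (symmetric, so this suffices):
a = -5: -5+-5=-10, -5+-2=-7, -5+-1=-6, -5+1=-4, -5+8=3, -5+10=5, -5+12=7
a = -2: -2+-2=-4, -2+-1=-3, -2+1=-1, -2+8=6, -2+10=8, -2+12=10
a = -1: -1+-1=-2, -1+1=0, -1+8=7, -1+10=9, -1+12=11
a = 1: 1+1=2, 1+8=9, 1+10=11, 1+12=13
a = 8: 8+8=16, 8+10=18, 8+12=20
a = 10: 10+10=20, 10+12=22
a = 12: 12+12=24
Distinct sums: {-10, -7, -6, -4, -3, -2, -1, 0, 2, 3, 5, 6, 7, 8, 9, 10, 11, 13, 16, 18, 20, 22, 24}
|A + A| = 23

|A + A| = 23


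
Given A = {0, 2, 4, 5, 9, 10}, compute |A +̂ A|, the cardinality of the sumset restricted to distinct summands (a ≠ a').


Restricted sumset: A +̂ A = {a + a' : a ∈ A, a' ∈ A, a ≠ a'}.
Equivalently, take A + A and drop any sum 2a that is achievable ONLY as a + a for a ∈ A (i.e. sums representable only with equal summands).
Enumerate pairs (a, a') with a < a' (symmetric, so each unordered pair gives one sum; this covers all a ≠ a'):
  0 + 2 = 2
  0 + 4 = 4
  0 + 5 = 5
  0 + 9 = 9
  0 + 10 = 10
  2 + 4 = 6
  2 + 5 = 7
  2 + 9 = 11
  2 + 10 = 12
  4 + 5 = 9
  4 + 9 = 13
  4 + 10 = 14
  5 + 9 = 14
  5 + 10 = 15
  9 + 10 = 19
Collected distinct sums: {2, 4, 5, 6, 7, 9, 10, 11, 12, 13, 14, 15, 19}
|A +̂ A| = 13
(Reference bound: |A +̂ A| ≥ 2|A| - 3 for |A| ≥ 2, with |A| = 6 giving ≥ 9.)

|A +̂ A| = 13


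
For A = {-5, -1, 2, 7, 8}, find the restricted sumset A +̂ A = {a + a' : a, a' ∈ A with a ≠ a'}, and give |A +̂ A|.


Restricted sumset: A +̂ A = {a + a' : a ∈ A, a' ∈ A, a ≠ a'}.
Equivalently, take A + A and drop any sum 2a that is achievable ONLY as a + a for a ∈ A (i.e. sums representable only with equal summands).
Enumerate pairs (a, a') with a < a' (symmetric, so each unordered pair gives one sum; this covers all a ≠ a'):
  -5 + -1 = -6
  -5 + 2 = -3
  -5 + 7 = 2
  -5 + 8 = 3
  -1 + 2 = 1
  -1 + 7 = 6
  -1 + 8 = 7
  2 + 7 = 9
  2 + 8 = 10
  7 + 8 = 15
Collected distinct sums: {-6, -3, 1, 2, 3, 6, 7, 9, 10, 15}
|A +̂ A| = 10
(Reference bound: |A +̂ A| ≥ 2|A| - 3 for |A| ≥ 2, with |A| = 5 giving ≥ 7.)

|A +̂ A| = 10


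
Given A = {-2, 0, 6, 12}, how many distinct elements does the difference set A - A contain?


A - A = {a - a' : a, a' ∈ A}; |A| = 4.
Bounds: 2|A|-1 ≤ |A - A| ≤ |A|² - |A| + 1, i.e. 7 ≤ |A - A| ≤ 13.
Note: 0 ∈ A - A always (from a - a). The set is symmetric: if d ∈ A - A then -d ∈ A - A.
Enumerate nonzero differences d = a - a' with a > a' (then include -d):
Positive differences: {2, 6, 8, 12, 14}
Full difference set: {0} ∪ (positive diffs) ∪ (negative diffs).
|A - A| = 1 + 2·5 = 11 (matches direct enumeration: 11).

|A - A| = 11


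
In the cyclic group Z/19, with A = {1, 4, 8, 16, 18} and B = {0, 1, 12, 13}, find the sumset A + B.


Work in Z/19Z: reduce every sum a + b modulo 19.
Enumerate all 20 pairs:
a = 1: 1+0=1, 1+1=2, 1+12=13, 1+13=14
a = 4: 4+0=4, 4+1=5, 4+12=16, 4+13=17
a = 8: 8+0=8, 8+1=9, 8+12=1, 8+13=2
a = 16: 16+0=16, 16+1=17, 16+12=9, 16+13=10
a = 18: 18+0=18, 18+1=0, 18+12=11, 18+13=12
Distinct residues collected: {0, 1, 2, 4, 5, 8, 9, 10, 11, 12, 13, 14, 16, 17, 18}
|A + B| = 15 (out of 19 total residues).

A + B = {0, 1, 2, 4, 5, 8, 9, 10, 11, 12, 13, 14, 16, 17, 18}


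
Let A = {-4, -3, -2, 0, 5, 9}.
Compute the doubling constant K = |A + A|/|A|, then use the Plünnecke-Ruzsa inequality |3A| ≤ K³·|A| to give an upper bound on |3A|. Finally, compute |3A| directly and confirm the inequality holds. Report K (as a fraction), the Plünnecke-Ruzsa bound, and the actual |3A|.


|A| = 6.
Step 1: Compute A + A by enumerating all 36 pairs.
A + A = {-8, -7, -6, -5, -4, -3, -2, 0, 1, 2, 3, 5, 6, 7, 9, 10, 14, 18}, so |A + A| = 18.
Step 2: Doubling constant K = |A + A|/|A| = 18/6 = 18/6 ≈ 3.0000.
Step 3: Plünnecke-Ruzsa gives |3A| ≤ K³·|A| = (3.0000)³ · 6 ≈ 162.0000.
Step 4: Compute 3A = A + A + A directly by enumerating all triples (a,b,c) ∈ A³; |3A| = 32.
Step 5: Check 32 ≤ 162.0000? Yes ✓.

K = 18/6, Plünnecke-Ruzsa bound K³|A| ≈ 162.0000, |3A| = 32, inequality holds.
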